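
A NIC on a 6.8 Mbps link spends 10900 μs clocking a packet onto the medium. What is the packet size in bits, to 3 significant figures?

L = R × t_tx = 6800000 b/s × 0.0109 s = 74120 bits.

74100 bits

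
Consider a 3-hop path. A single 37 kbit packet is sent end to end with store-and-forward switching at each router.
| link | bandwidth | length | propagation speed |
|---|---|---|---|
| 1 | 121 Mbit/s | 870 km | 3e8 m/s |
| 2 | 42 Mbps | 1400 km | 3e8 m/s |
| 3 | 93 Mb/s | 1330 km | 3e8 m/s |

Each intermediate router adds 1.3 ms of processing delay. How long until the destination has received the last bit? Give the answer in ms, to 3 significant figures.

L = 37000 bits.
Transmission delays (L/R per hop): 0.305785, 0.880952, 0.397849 ms; sum = 1.58459 ms.
Propagation delays (d/s per hop): 2.9, 4.66667, 4.43333 ms; sum = 12 ms.
Processing at 2 router(s): 2 × 1.3 ms = 2.6 ms.
End-to-end = 16.2 ms.

16.2 ms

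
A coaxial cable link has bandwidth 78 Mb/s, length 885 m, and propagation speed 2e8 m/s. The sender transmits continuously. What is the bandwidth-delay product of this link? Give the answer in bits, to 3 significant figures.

Propagation delay = 885 / 200000000 = 4.425e-06 s.
BDP = R × t_prop = 78000000 × 4.425e-06 = 345.15 bits.

345 bits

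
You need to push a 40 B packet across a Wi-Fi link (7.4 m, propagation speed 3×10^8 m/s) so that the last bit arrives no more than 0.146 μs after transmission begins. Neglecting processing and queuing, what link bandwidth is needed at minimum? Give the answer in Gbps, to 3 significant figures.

L = 320 bits.
Propagation delay = 7.4 / 300000000 = 0.0246667 μs.
Transmission budget = 0.146 − 0.0246667 = 0.121333 μs.
R ≥ L / t_tx = 320 bits / 1.21333e-07 s = 2.64 Gbps.

2.64 Gbps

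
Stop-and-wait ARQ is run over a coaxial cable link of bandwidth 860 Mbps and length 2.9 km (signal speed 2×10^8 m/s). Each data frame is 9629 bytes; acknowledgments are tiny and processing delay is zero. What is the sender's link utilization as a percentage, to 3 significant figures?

75.5 %

t_tx = L/R = 77032/860000000 = 8.95721e-05 s.
t_prop = 2900/200000000 = 1.45e-05 s; RTT = 2.9e-05 s.
Cycle = t_tx + RTT = 0.000118572 s.
Utilization = t_tx / cycle = 8.95721e-05/0.000118572 = 75.5 %.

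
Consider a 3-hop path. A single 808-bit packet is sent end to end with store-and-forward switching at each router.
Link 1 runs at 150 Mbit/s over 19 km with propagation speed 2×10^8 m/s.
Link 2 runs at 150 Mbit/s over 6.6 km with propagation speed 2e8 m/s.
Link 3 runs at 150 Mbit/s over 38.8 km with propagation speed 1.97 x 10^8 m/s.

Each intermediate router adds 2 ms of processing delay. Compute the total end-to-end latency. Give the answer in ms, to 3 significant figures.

Transmission delay per hop = L/R = 808/150000000 = 0.00538667 ms; 3 hops → 0.01616 ms.
Propagation delays (d/s per hop): 0.095, 0.033, 0.196954 ms; sum = 0.324954 ms.
Processing at 2 router(s): 2 × 2 ms = 4 ms.
End-to-end = 4.34 ms.

4.34 ms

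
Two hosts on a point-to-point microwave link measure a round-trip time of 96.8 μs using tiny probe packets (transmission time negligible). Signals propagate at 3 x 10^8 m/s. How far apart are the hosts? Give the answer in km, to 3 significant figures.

14.5 km

One-way propagation = RTT/2 = 48.4 μs.
d = s × t = 300000000 × 4.84e-05 = 14.5 km.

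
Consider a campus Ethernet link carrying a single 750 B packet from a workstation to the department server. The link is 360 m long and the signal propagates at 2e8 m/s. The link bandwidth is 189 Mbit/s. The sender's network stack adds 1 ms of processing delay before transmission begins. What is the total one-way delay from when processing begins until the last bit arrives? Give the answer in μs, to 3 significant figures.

1030 μs

L = 750 × 8 = 6000 bits.
Transmission delay = L/R = 6000 / 189000000 = 31.746 μs.
Propagation delay = d/s = 360 m / 200000000 m/s = 1.8 μs.
Plus processing delay 1 ms = 1000 μs.
Total = 1030 μs.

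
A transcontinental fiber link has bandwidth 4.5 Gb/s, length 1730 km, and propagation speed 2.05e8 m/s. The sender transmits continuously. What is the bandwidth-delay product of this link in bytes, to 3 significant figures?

4750000 bytes

Propagation delay = 1730000 / 2.05e+08 = 0.00843902 s.
BDP = R × t_prop = 4500000000 × 0.00843902 = 37975600 bits.
In bytes: 37975600/8 = 4750000 bytes.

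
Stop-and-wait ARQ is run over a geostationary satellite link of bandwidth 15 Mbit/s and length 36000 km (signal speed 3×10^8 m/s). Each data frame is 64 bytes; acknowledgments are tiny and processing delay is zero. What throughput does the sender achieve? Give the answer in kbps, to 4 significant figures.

2.133 kbps

t_tx = L/R = 512/15000000 = 3.41333e-05 s.
t_prop = 36000000/300000000 = 0.12 s; RTT = 0.24 s.
Cycle = t_tx + RTT = 0.240034 s.
Throughput = L / cycle = 512 / 0.240034 = 2.133 kbps.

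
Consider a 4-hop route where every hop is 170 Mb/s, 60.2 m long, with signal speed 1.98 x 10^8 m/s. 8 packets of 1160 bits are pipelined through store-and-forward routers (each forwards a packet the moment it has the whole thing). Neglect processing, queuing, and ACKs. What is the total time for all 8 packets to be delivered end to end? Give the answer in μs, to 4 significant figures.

Per-hop transmission t_tx = L/R = 1160/170000000 = 6.82353 μs.
Per-hop propagation t_prop = 60.2/198000000 = 0.30404 μs.
Pipeline fill: first packet needs 4·t_tx to clear all hops; remaining 7 packets each add one t_tx.
Total = (4+8-1)·t_tx + 4·t_prop = 11·6.82353 + 4·0.30404 = 76.27 μs.

76.27 μs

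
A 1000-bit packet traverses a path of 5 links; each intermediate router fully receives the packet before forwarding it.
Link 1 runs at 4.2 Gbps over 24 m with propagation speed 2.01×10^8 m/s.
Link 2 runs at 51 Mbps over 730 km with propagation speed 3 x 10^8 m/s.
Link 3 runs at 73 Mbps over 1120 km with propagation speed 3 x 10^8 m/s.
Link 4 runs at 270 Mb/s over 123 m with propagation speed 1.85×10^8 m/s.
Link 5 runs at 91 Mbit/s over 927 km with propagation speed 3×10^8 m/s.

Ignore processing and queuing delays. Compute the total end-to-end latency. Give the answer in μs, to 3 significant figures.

9310 μs

Transmission delays (L/R per hop): 0.238095, 19.6078, 13.6986, 3.7037, 10.989 μs; sum = 48.2373 μs.
Propagation delays (d/s per hop): 0.119403, 2433.33, 3733.33, 0.664865, 3090 μs; sum = 9257.45 μs.
End-to-end = 9310 μs.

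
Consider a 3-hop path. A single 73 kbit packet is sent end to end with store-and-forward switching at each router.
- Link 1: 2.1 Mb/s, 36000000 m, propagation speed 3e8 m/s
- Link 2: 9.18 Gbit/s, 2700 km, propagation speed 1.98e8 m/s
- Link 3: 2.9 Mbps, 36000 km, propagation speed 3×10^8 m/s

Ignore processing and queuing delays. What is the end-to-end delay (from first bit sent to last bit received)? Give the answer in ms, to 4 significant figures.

L = 73000 bits.
Transmission delays (L/R per hop): 34.7619, 0.00795207, 25.1724 ms; sum = 59.9423 ms.
Propagation delays (d/s per hop): 120, 13.6364, 120 ms; sum = 253.636 ms.
End-to-end = 313.6 ms.

313.6 ms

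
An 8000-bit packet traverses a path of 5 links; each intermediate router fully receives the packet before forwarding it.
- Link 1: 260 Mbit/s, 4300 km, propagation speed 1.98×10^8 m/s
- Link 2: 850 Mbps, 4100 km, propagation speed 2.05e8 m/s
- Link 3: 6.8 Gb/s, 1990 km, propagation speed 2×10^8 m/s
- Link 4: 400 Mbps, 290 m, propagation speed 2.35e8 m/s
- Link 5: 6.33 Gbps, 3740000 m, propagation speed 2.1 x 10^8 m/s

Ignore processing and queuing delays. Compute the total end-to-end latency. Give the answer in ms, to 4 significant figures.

Transmission delays (L/R per hop): 0.0307692, 0.00941176, 0.00117647, 0.02, 0.00126382 ms; sum = 0.0626213 ms.
Propagation delays (d/s per hop): 21.7172, 20, 9.95, 0.00123404, 17.8095 ms; sum = 69.4779 ms.
End-to-end = 69.54 ms.

69.54 ms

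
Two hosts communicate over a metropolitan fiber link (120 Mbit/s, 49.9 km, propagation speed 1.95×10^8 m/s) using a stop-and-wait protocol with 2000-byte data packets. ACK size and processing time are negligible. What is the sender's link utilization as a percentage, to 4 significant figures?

t_tx = L/R = 16000/120000000 = 0.000133333 s.
t_prop = 49900/195000000 = 0.000255897 s; RTT = 0.000511795 s.
Cycle = t_tx + RTT = 0.000645128 s.
Utilization = t_tx / cycle = 0.000133333/0.000645128 = 20.67 %.

20.67 %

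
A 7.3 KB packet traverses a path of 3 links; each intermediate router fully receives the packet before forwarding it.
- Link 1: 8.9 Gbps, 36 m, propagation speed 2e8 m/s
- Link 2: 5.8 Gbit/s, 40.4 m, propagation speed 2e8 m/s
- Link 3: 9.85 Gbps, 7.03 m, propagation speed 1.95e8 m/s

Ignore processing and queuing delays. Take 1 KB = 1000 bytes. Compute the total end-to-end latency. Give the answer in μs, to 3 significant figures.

L = 58400 bits.
Transmission delays (L/R per hop): 6.5618, 10.069, 5.92893 μs; sum = 22.5597 μs.
Propagation delays (d/s per hop): 0.18, 0.202, 0.0360513 μs; sum = 0.418051 μs.
End-to-end = 23.0 μs.

23.0 μs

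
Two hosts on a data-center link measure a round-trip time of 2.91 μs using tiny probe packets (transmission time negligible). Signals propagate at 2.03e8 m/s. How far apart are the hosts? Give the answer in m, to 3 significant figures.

295 m

One-way propagation = RTT/2 = 1.455 μs.
d = s × t = 2.03e+08 × 1.455e-06 = 295 m.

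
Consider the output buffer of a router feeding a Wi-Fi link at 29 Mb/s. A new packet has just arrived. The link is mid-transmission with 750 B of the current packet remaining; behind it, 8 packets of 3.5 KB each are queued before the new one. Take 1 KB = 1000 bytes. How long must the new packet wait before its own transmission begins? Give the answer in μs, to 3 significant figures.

7930 μs

Each queued packet: L/R = 28000/29000000 = 965.517 μs.
8 queued → 7724.14 μs.
Plus remaining 6000 bits of current packet: 206.897 μs.
Queuing delay = 7930 μs.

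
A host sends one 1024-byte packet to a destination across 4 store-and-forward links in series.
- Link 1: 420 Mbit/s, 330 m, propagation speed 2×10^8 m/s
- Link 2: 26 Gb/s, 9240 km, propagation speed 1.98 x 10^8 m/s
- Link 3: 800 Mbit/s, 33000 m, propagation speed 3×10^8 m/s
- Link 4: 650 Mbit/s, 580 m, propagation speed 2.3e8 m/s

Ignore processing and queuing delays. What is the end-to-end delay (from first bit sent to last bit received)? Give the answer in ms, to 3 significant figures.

L = 1024 × 8 = 8192 bits.
Transmission delays (L/R per hop): 0.0195048, 0.000315077, 0.01024, 0.0126031 ms; sum = 0.0426629 ms.
Propagation delays (d/s per hop): 0.00165, 46.6667, 0.11, 0.00252174 ms; sum = 46.7808 ms.
End-to-end = 46.8 ms.

46.8 ms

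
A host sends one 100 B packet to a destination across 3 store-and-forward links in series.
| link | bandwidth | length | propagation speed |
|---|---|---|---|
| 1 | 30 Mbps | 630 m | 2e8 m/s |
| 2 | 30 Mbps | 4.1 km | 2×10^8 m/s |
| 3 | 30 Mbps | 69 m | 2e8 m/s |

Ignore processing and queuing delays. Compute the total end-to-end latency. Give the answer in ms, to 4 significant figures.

0.1040 ms

L = 100 × 8 = 800 bits.
Transmission delay per hop = L/R = 800/30000000 = 0.0266667 ms; 3 hops → 0.08 ms.
Propagation delays (d/s per hop): 0.00315, 0.0205, 0.000345 ms; sum = 0.023995 ms.
End-to-end = 0.1040 ms.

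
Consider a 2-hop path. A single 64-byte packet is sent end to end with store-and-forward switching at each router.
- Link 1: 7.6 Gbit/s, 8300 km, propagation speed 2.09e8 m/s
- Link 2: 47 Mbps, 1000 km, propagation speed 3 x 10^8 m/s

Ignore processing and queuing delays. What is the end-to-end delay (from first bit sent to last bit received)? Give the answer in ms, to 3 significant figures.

43.1 ms

L = 64 × 8 = 512 bits.
Transmission delays (L/R per hop): 6.73684e-05, 0.0108936 ms; sum = 0.010961 ms.
Propagation delays (d/s per hop): 39.7129, 3.33333 ms; sum = 43.0463 ms.
End-to-end = 43.1 ms.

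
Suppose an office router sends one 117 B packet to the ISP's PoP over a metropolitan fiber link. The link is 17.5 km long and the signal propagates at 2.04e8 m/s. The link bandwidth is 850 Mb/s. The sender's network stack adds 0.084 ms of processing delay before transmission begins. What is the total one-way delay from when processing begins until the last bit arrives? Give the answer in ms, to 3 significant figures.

0.171 ms

L = 117 × 8 = 936 bits.
Transmission delay = L/R = 936 / 850000000 = 0.00110118 ms.
Propagation delay = d/s = 17500 m / 204000000 m/s = 0.0857843 ms.
Plus processing delay 0.084 ms = 0.084 ms.
Total = 0.171 ms.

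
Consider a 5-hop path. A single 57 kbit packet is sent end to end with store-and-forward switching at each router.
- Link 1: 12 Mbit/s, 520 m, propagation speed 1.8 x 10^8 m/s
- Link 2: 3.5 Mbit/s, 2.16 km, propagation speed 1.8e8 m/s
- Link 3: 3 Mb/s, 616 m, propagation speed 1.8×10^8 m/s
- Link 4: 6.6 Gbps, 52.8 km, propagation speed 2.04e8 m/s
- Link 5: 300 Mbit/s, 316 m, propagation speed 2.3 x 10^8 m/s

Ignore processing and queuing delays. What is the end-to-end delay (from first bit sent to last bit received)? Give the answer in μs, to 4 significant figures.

40510 μs

L = 57000 bits.
Transmission delays (L/R per hop): 4750, 16285.7, 19000, 8.63636, 190 μs; sum = 40234.4 μs.
Propagation delays (d/s per hop): 2.88889, 12, 3.42222, 258.824, 1.37391 μs; sum = 278.509 μs.
End-to-end = 40510 μs.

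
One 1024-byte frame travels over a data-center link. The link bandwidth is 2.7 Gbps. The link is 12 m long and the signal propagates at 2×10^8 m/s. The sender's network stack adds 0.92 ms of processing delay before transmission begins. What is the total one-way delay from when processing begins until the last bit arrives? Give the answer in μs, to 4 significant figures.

L = 1024 × 8 = 8192 bits.
Transmission delay = L/R = 8192 / 2700000000 = 3.03407 μs.
Propagation delay = d/s = 12 m / 200000000 m/s = 0.06 μs.
Plus processing delay 0.92 ms = 920 μs.
Total = 923.1 μs.

923.1 μs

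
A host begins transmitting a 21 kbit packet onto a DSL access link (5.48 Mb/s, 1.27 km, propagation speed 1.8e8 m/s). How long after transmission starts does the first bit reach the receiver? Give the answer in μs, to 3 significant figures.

7.06 μs

First bit experiences only propagation delay: d/s = 1270/180000000 = 7.06 μs.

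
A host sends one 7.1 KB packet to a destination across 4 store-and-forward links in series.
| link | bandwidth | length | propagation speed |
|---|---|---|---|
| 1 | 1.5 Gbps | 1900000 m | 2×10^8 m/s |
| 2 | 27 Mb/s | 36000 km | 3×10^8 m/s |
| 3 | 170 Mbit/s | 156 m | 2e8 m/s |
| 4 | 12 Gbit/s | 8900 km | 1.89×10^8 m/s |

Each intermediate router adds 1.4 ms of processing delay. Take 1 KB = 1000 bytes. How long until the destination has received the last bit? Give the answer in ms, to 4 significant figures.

L = 56800 bits.
Transmission delays (L/R per hop): 0.0378667, 2.1037, 0.334118, 0.00473333 ms; sum = 2.48042 ms.
Propagation delays (d/s per hop): 9.5, 120, 0.00078, 47.0899 ms; sum = 176.591 ms.
Processing at 3 router(s): 3 × 1.4 ms = 4.2 ms.
End-to-end = 183.3 ms.

183.3 ms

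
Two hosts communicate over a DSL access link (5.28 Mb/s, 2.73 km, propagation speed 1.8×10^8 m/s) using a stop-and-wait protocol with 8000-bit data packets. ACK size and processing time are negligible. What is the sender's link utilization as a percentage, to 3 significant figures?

t_tx = L/R = 8000/5280000 = 0.00151515 s.
t_prop = 2730/180000000 = 1.51667e-05 s; RTT = 3.03333e-05 s.
Cycle = t_tx + RTT = 0.00154548 s.
Utilization = t_tx / cycle = 0.00151515/0.00154548 = 98.0 %.

98.0 %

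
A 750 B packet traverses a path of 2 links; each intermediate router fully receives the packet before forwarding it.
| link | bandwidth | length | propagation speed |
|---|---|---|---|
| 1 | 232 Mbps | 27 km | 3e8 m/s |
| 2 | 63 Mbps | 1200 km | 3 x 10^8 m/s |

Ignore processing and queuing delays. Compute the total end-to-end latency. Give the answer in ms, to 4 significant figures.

L = 750 × 8 = 6000 bits.
Transmission delays (L/R per hop): 0.0258621, 0.0952381 ms; sum = 0.1211 ms.
Propagation delays (d/s per hop): 0.09, 4 ms; sum = 4.09 ms.
End-to-end = 4.211 ms.

4.211 ms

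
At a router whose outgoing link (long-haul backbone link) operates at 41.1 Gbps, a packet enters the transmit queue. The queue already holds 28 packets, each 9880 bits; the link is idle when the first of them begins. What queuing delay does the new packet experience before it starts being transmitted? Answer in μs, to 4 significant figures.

Each queued packet: L/R = 9880/41100000000 = 0.240389 μs.
28 queued → 6.7309 μs.
Queuing delay = 6.731 μs.

6.731 μs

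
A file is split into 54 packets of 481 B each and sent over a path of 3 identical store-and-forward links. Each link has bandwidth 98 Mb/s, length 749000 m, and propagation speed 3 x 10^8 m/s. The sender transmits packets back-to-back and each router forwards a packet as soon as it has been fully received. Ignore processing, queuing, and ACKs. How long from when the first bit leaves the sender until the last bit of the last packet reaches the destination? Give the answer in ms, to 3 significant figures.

Per-hop transmission t_tx = L/R = 3848/98000000 = 0.0392653 ms.
Per-hop propagation t_prop = 749000/300000000 = 2.49667 ms.
Pipeline fill: first packet needs 3·t_tx to clear all hops; remaining 53 packets each add one t_tx.
Total = (3+54-1)·t_tx + 3·t_prop = 56·0.0392653 + 3·2.49667 = 9.69 ms.

9.69 ms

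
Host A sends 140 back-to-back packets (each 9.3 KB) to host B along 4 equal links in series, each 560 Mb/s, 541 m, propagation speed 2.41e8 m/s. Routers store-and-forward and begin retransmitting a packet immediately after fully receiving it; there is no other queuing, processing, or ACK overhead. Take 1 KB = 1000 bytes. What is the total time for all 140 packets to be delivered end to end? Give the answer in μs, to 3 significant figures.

Per-hop transmission t_tx = L/R = 74400/560000000 = 132.857 μs.
Per-hop propagation t_prop = 541/241000000 = 2.24481 μs.
Pipeline fill: first packet needs 4·t_tx to clear all hops; remaining 139 packets each add one t_tx.
Total = (4+140-1)·t_tx + 4·t_prop = 143·132.857 + 4·2.24481 = 19000 μs.

19000 μs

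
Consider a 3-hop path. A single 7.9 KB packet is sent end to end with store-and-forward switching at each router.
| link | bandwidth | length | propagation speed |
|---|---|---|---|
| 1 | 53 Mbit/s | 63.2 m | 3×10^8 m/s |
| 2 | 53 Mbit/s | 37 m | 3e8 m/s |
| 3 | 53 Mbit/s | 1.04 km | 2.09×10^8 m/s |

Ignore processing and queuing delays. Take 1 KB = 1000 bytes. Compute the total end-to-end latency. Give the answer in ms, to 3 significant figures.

L = 63200 bits.
Transmission delay per hop = L/R = 63200/53000000 = 1.19245 ms; 3 hops → 3.57736 ms.
Propagation delays (d/s per hop): 0.000210667, 0.000123333, 0.00497608 ms; sum = 0.00531008 ms.
End-to-end = 3.58 ms.

3.58 ms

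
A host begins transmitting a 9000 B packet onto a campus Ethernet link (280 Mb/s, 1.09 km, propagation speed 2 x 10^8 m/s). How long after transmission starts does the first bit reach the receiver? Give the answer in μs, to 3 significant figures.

First bit experiences only propagation delay: d/s = 1090/200000000 = 5.45 μs.

5.45 μs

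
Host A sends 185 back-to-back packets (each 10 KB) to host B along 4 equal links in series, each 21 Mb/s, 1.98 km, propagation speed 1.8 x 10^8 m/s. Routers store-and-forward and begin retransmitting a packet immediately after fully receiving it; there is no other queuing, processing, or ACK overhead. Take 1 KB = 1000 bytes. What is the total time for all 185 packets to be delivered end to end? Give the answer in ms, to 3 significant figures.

Per-hop transmission t_tx = L/R = 80000/21000000 = 3.80952 ms.
Per-hop propagation t_prop = 1980/180000000 = 0.011 ms.
Pipeline fill: first packet needs 4·t_tx to clear all hops; remaining 184 packets each add one t_tx.
Total = (4+185-1)·t_tx + 4·t_prop = 188·3.80952 + 4·0.011 = 716 ms.

716 ms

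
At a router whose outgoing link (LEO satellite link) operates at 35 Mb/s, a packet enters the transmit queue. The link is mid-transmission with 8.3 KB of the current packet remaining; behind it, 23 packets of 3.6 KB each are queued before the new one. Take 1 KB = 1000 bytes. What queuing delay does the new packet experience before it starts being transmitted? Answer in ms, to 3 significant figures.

20.8 ms

Each queued packet: L/R = 28800/35000000 = 0.822857 ms.
23 queued → 18.9257 ms.
Plus remaining 66400 bits of current packet: 1.89714 ms.
Queuing delay = 20.8 ms.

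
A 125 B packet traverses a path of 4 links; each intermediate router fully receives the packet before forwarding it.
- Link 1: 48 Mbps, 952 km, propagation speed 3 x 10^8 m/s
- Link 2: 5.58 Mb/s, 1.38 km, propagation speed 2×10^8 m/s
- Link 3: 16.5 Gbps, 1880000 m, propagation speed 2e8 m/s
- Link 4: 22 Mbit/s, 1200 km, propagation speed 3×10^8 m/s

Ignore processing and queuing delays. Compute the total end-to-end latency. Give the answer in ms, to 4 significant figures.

L = 125 × 8 = 1000 bits.
Transmission delays (L/R per hop): 0.0208333, 0.179211, 6.06061e-05, 0.0454545 ms; sum = 0.24556 ms.
Propagation delays (d/s per hop): 3.17333, 0.0069, 9.4, 4 ms; sum = 16.5802 ms.
End-to-end = 16.83 ms.

16.83 ms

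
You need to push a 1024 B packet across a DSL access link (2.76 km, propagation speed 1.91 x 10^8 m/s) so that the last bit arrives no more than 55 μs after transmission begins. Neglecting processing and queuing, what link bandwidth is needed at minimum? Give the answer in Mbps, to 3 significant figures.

L = 8192 bits.
Propagation delay = 2760 / 191000000 = 14.4503 μs.
Transmission budget = 55 − 14.4503 = 40.5497 μs.
R ≥ L / t_tx = 8192 bits / 4.05497e-05 s = 202 Mbps.

202 Mbps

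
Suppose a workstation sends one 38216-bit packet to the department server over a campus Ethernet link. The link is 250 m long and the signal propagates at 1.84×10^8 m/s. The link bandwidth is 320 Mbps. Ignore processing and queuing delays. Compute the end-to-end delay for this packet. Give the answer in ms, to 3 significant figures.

Transmission delay = L/R = 38216 / 320000000 = 0.119425 ms.
Propagation delay = d/s = 250 m / 184000000 m/s = 0.0013587 ms.
Total = 0.121 ms.

0.121 ms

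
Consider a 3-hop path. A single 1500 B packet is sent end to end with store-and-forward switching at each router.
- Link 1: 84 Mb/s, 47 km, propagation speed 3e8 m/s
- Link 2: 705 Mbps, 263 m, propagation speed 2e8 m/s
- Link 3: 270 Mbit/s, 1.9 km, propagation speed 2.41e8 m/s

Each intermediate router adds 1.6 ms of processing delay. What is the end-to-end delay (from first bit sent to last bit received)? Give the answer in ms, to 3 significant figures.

L = 1500 × 8 = 12000 bits.
Transmission delays (L/R per hop): 0.142857, 0.0170213, 0.0444444 ms; sum = 0.204323 ms.
Propagation delays (d/s per hop): 0.156667, 0.001315, 0.00788382 ms; sum = 0.165865 ms.
Processing at 2 router(s): 2 × 1.6 ms = 3.2 ms.
End-to-end = 3.57 ms.

3.57 ms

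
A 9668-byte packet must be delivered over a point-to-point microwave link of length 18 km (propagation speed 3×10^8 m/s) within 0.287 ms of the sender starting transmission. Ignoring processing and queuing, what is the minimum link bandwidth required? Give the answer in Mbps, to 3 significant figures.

341 Mbps

L = 77344 bits.
Propagation delay = 18000 / 300000000 = 0.06 ms.
Transmission budget = 0.287 − 0.06 = 0.227 ms.
R ≥ L / t_tx = 77344 bits / 0.000227 s = 341 Mbps.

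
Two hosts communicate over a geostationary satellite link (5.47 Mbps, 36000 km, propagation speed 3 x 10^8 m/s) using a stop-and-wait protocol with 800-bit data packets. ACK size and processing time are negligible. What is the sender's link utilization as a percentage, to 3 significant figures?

t_tx = L/R = 800/5470000 = 0.000146252 s.
t_prop = 36000000/300000000 = 0.12 s; RTT = 0.24 s.
Cycle = t_tx + RTT = 0.240146 s.
Utilization = t_tx / cycle = 0.000146252/0.240146 = 0.0609 %.

0.0609 %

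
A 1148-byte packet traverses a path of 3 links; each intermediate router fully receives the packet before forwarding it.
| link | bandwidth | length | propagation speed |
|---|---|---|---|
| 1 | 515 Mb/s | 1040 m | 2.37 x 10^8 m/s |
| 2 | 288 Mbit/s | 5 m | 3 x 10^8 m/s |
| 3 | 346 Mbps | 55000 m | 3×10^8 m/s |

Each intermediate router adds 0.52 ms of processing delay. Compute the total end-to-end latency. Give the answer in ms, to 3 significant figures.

1.30 ms

L = 1148 × 8 = 9184 bits.
Transmission delays (L/R per hop): 0.017833, 0.0318889, 0.0265434 ms; sum = 0.0762653 ms.
Propagation delays (d/s per hop): 0.00438819, 1.66667e-05, 0.183333 ms; sum = 0.187738 ms.
Processing at 2 router(s): 2 × 0.52 ms = 1.04 ms.
End-to-end = 1.30 ms.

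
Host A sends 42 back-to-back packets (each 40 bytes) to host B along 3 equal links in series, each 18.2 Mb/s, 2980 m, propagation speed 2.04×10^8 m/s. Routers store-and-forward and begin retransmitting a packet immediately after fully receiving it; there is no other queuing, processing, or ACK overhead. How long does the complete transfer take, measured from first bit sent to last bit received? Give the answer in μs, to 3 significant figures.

Per-hop transmission t_tx = L/R = 320/18200000 = 17.5824 μs.
Per-hop propagation t_prop = 2980/204000000 = 14.6078 μs.
Pipeline fill: first packet needs 3·t_tx to clear all hops; remaining 41 packets each add one t_tx.
Total = (3+42-1)·t_tx + 3·t_prop = 44·17.5824 + 3·14.6078 = 817 μs.

817 μs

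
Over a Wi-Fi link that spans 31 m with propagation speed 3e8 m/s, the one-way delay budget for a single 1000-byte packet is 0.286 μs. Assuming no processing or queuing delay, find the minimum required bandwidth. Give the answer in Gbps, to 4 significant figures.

43.80 Gbps

L = 8000 bits.
Propagation delay = 31 / 300000000 = 0.103333 μs.
Transmission budget = 0.286 − 0.103333 = 0.182667 μs.
R ≥ L / t_tx = 8000 bits / 1.82667e-07 s = 43.80 Gbps.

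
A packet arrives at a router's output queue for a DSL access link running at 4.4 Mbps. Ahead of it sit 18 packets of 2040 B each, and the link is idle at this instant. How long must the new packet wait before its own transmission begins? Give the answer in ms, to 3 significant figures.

Each queued packet: L/R = 16320/4400000 = 3.70909 ms.
18 queued → 66.7636 ms.
Queuing delay = 66.8 ms.

66.8 ms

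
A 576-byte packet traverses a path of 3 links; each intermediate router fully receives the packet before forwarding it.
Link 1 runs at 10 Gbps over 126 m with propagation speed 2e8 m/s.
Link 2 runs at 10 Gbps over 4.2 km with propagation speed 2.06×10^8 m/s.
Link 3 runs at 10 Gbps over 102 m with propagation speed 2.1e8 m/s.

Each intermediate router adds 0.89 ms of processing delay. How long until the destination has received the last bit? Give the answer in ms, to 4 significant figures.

1.803 ms

L = 576 × 8 = 4608 bits.
Transmission delay per hop = L/R = 4608/10000000000 = 0.0004608 ms; 3 hops → 0.0013824 ms.
Propagation delays (d/s per hop): 0.00063, 0.0203883, 0.000485714 ms; sum = 0.0215041 ms.
Processing at 2 router(s): 2 × 0.89 ms = 1.78 ms.
End-to-end = 1.803 ms.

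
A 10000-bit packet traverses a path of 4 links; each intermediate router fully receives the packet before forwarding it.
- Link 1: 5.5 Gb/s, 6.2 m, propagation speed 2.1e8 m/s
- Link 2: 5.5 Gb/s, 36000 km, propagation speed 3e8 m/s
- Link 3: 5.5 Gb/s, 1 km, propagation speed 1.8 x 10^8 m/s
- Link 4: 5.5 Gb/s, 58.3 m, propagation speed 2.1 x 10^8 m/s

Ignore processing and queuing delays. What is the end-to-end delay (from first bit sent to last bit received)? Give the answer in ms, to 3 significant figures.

Transmission delay per hop = L/R = 10000/5500000000 = 0.00181818 ms; 4 hops → 0.00727273 ms.
Propagation delays (d/s per hop): 2.95238e-05, 120, 0.00555556, 0.000277619 ms; sum = 120.006 ms.
End-to-end = 120 ms.

120 ms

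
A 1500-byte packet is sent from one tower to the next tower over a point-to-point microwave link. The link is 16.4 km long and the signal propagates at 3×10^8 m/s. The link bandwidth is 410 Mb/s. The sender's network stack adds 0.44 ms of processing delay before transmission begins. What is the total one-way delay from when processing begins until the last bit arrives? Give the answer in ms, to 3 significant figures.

L = 1500 × 8 = 12000 bits.
Transmission delay = L/R = 12000 / 410000000 = 0.0292683 ms.
Propagation delay = d/s = 16400 m / 300000000 m/s = 0.0546667 ms.
Plus processing delay 0.44 ms = 0.44 ms.
Total = 0.524 ms.

0.524 ms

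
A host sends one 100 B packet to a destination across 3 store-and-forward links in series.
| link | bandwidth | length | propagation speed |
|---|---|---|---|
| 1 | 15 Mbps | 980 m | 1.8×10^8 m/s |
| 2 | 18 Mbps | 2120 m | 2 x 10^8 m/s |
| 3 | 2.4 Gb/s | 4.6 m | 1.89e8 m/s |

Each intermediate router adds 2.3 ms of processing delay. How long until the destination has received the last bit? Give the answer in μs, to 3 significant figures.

4710 μs

L = 100 × 8 = 800 bits.
Transmission delays (L/R per hop): 53.3333, 44.4444, 0.333333 μs; sum = 98.1111 μs.
Propagation delays (d/s per hop): 5.44444, 10.6, 0.0243386 μs; sum = 16.0688 μs.
Processing at 2 router(s): 2 × 2.3 ms = 4600 μs.
End-to-end = 4710 μs.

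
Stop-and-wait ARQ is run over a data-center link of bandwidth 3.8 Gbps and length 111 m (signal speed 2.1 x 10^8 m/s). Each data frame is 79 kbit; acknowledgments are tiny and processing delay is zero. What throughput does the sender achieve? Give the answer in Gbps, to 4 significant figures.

3.616 Gbps

t_tx = L/R = 79000/3800000000 = 2.07895e-05 s.
t_prop = 111/210000000 = 5.28571e-07 s; RTT = 1.05714e-06 s.
Cycle = t_tx + RTT = 2.18466e-05 s.
Throughput = L / cycle = 79000 / 2.18466e-05 = 3.616 Gbps.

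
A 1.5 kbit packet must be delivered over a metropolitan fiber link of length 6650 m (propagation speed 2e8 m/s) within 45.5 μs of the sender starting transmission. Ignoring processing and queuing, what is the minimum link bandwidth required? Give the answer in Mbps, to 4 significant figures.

122.4 Mbps

Propagation delay = 6650 / 200000000 = 33.25 μs.
Transmission budget = 45.5 − 33.25 = 12.25 μs.
R ≥ L / t_tx = 1500 bits / 1.225e-05 s = 122.4 Mbps.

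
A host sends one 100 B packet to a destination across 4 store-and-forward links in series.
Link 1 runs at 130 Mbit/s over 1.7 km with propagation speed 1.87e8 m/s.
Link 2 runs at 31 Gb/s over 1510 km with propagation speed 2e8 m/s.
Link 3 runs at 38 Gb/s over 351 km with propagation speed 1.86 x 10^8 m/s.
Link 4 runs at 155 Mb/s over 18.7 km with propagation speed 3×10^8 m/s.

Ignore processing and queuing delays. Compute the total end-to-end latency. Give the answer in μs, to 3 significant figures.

L = 100 × 8 = 800 bits.
Transmission delays (L/R per hop): 6.15385, 0.0258065, 0.0210526, 5.16129 μs; sum = 11.362 μs.
Propagation delays (d/s per hop): 9.09091, 7550, 1887.1, 62.3333 μs; sum = 9508.52 μs.
End-to-end = 9520 μs.

9520 μs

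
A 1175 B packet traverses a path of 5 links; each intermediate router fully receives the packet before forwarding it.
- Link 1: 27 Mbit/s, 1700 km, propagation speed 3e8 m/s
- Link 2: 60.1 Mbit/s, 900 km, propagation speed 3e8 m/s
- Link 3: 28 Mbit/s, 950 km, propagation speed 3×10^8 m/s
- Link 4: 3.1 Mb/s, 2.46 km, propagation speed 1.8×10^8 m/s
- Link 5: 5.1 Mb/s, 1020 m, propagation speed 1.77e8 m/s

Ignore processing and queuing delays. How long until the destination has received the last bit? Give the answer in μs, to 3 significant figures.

L = 1175 × 8 = 9400 bits.
Transmission delays (L/R per hop): 348.148, 156.406, 335.714, 3032.26, 1843.14 μs; sum = 5715.66 μs.
Propagation delays (d/s per hop): 5666.67, 3000, 3166.67, 13.6667, 5.76271 μs; sum = 11852.8 μs.
End-to-end = 17600 μs.

17600 μs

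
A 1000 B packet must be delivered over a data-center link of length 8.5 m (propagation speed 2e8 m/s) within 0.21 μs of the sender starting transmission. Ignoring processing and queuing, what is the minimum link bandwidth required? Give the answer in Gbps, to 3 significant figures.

L = 8000 bits.
Propagation delay = 8.5 / 200000000 = 0.0425 μs.
Transmission budget = 0.21 − 0.0425 = 0.1675 μs.
R ≥ L / t_tx = 8000 bits / 1.675e-07 s = 47.8 Gbps.

47.8 Gbps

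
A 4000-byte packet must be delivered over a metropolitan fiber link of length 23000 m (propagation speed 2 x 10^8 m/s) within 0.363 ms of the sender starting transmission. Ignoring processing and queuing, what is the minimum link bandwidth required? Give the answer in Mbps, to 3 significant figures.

L = 32000 bits.
Propagation delay = 23000 / 200000000 = 0.115 ms.
Transmission budget = 0.363 − 0.115 = 0.248 ms.
R ≥ L / t_tx = 32000 bits / 0.000248 s = 129 Mbps.

129 Mbps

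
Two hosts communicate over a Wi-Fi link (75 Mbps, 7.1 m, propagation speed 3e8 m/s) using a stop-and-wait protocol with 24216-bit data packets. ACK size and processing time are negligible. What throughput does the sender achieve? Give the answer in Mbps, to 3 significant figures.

t_tx = L/R = 24216/75000000 = 0.00032288 s.
t_prop = 7.1/300000000 = 2.36667e-08 s; RTT = 4.73333e-08 s.
Cycle = t_tx + RTT = 0.000322927 s.
Throughput = L / cycle = 24216 / 0.000322927 = 75.0 Mbps.

75.0 Mbps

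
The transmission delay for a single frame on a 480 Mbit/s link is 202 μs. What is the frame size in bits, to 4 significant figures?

96960 bits

L = R × t_tx = 480000000 b/s × 0.000202 s = 96960 bits.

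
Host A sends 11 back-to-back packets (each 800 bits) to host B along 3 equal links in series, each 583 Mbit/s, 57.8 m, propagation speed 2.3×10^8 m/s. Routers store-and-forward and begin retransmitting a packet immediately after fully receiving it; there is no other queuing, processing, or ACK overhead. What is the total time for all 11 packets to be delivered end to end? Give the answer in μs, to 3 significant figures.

18.6 μs

Per-hop transmission t_tx = L/R = 800/583000000 = 1.37221 μs.
Per-hop propagation t_prop = 57.8/2.3e+08 = 0.251304 μs.
Pipeline fill: first packet needs 3·t_tx to clear all hops; remaining 10 packets each add one t_tx.
Total = (3+11-1)·t_tx + 3·t_prop = 13·1.37221 + 3·0.251304 = 18.6 μs.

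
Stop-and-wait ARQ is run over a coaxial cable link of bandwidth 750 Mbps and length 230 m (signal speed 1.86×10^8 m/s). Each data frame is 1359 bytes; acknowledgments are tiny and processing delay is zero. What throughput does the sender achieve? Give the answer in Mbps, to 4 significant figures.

t_tx = L/R = 10872/750000000 = 1.4496e-05 s.
t_prop = 230/186000000 = 1.23656e-06 s; RTT = 2.47312e-06 s.
Cycle = t_tx + RTT = 1.69691e-05 s.
Throughput = L / cycle = 10872 / 1.69691e-05 = 640.7 Mbps.

640.7 Mbps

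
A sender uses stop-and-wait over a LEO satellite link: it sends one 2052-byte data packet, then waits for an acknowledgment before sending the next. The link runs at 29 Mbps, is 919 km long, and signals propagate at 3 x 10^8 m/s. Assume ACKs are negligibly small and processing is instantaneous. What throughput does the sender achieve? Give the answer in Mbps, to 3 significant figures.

2.45 Mbps

t_tx = L/R = 16416/29000000 = 0.000566069 s.
t_prop = 919000/300000000 = 0.00306333 s; RTT = 0.00612667 s.
Cycle = t_tx + RTT = 0.00669274 s.
Throughput = L / cycle = 16416 / 0.00669274 = 2.45 Mbps.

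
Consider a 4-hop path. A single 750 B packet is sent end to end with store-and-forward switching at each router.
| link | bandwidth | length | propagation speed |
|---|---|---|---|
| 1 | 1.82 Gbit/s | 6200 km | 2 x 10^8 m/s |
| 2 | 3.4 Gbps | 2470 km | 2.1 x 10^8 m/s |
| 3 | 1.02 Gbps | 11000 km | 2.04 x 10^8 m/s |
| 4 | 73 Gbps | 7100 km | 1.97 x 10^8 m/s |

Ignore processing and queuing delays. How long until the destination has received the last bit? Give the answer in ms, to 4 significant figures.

132.7 ms

L = 750 × 8 = 6000 bits.
Transmission delays (L/R per hop): 0.0032967, 0.00176471, 0.00588235, 8.21918e-05 ms; sum = 0.011026 ms.
Propagation delays (d/s per hop): 31, 11.7619, 53.9216, 36.0406 ms; sum = 132.724 ms.
End-to-end = 132.7 ms.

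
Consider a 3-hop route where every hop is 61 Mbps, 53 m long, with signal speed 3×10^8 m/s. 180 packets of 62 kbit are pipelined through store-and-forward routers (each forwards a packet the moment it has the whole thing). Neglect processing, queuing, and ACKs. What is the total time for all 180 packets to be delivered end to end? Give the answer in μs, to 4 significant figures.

Per-hop transmission t_tx = L/R = 62000/61000000 = 1016.39 μs.
Per-hop propagation t_prop = 53/300000000 = 0.176667 μs.
Pipeline fill: first packet needs 3·t_tx to clear all hops; remaining 179 packets each add one t_tx.
Total = (3+180-1)·t_tx + 3·t_prop = 182·1016.39 + 3·0.176667 = 185000 μs.

185000 μs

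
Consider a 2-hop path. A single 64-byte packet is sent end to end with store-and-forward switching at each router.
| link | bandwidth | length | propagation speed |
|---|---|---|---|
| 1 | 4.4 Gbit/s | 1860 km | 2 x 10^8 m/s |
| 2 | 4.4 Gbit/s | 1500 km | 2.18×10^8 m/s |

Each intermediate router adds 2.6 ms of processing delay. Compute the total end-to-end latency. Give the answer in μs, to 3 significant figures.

18800 μs

L = 64 × 8 = 512 bits.
Transmission delay per hop = L/R = 512/4400000000 = 0.116364 μs; 2 hops → 0.232727 μs.
Propagation delays (d/s per hop): 9300, 6880.73 μs; sum = 16180.7 μs.
Processing at 1 router(s): 1 × 2.6 ms = 2600 μs.
End-to-end = 18800 μs.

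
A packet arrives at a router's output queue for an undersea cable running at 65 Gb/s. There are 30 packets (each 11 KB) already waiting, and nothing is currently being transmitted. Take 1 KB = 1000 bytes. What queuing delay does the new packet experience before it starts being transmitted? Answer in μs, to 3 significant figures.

Each queued packet: L/R = 88000/65000000000 = 1.35385 μs.
30 queued → 40.6154 μs.
Queuing delay = 40.6 μs.

40.6 μs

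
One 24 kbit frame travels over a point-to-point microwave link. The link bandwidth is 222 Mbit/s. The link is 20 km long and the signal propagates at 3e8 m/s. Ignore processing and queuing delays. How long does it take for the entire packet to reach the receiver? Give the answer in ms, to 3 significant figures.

L = 24000 bits.
Transmission delay = L/R = 24000 / 222000000 = 0.108108 ms.
Propagation delay = d/s = 20000 m / 300000000 m/s = 0.0666667 ms.
Total = 0.175 ms.

0.175 ms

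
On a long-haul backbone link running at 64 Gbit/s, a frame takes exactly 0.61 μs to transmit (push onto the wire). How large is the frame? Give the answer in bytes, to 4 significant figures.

4880 bytes

L = R × t_tx = 64000000000 b/s × 6.1e-07 s = 39040 bits.
In bytes: 39040 / 8 = 4880 bytes.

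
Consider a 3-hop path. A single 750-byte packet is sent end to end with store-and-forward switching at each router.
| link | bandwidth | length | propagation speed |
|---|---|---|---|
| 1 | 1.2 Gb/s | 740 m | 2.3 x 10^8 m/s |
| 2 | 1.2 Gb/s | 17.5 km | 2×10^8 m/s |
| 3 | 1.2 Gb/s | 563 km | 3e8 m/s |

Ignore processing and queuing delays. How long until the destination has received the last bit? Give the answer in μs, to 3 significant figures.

L = 750 × 8 = 6000 bits.
Transmission delay per hop = L/R = 6000/1200000000 = 5 μs; 3 hops → 15 μs.
Propagation delays (d/s per hop): 3.21739, 87.5, 1876.67 μs; sum = 1967.38 μs.
End-to-end = 1980 μs.

1980 μs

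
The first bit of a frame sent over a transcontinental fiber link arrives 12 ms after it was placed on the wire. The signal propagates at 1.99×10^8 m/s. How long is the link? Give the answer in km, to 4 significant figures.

2388 km

d = s × t_prop = 199000000 × 0.012 = 2388 km.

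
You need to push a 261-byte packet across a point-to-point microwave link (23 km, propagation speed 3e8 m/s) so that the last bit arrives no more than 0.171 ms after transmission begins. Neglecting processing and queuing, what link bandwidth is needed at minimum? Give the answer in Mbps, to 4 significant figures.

L = 2088 bits.
Propagation delay = 23000 / 300000000 = 0.0766667 ms.
Transmission budget = 0.171 − 0.0766667 = 0.0943333 ms.
R ≥ L / t_tx = 2088 bits / 9.43333e-05 s = 22.13 Mbps.

22.13 Mbps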